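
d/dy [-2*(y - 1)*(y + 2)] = -4*y - 2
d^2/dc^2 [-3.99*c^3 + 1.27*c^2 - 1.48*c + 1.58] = 2.54 - 23.94*c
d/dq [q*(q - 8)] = 2*q - 8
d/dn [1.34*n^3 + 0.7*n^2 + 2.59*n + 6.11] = 4.02*n^2 + 1.4*n + 2.59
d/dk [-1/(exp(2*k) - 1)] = 1/(2*sinh(k)^2)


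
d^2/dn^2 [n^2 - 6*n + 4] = 2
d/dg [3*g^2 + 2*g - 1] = 6*g + 2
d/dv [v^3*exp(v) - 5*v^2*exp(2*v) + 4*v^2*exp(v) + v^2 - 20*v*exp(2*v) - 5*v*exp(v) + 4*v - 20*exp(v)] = v^3*exp(v) - 10*v^2*exp(2*v) + 7*v^2*exp(v) - 50*v*exp(2*v) + 3*v*exp(v) + 2*v - 20*exp(2*v) - 25*exp(v) + 4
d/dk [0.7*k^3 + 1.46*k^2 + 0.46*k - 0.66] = 2.1*k^2 + 2.92*k + 0.46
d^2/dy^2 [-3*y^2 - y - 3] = -6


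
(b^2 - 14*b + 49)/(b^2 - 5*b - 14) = (b - 7)/(b + 2)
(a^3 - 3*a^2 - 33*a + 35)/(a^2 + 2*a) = (a^3 - 3*a^2 - 33*a + 35)/(a*(a + 2))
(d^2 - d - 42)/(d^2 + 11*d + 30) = (d - 7)/(d + 5)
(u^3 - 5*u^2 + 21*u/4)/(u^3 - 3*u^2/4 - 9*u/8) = 2*(2*u - 7)/(4*u + 3)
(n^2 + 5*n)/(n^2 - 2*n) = (n + 5)/(n - 2)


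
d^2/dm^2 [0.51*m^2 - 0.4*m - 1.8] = 1.02000000000000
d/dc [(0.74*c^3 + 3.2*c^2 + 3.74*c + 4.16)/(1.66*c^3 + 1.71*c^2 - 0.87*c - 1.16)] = (-4.0466*c^4 - 13.7044*c^3 - 32.4714*c^2 - 21.6512*c - 0.7192)/(2.7556*c^6 + 5.6772*c^5 + 0.0356999999999998*c^4 - 6.8266*c^3 - 3.2103*c^2 + 2.0184*c + 1.3456)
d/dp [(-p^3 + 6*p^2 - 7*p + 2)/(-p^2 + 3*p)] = (p^4 - 6*p^3 + 11*p^2 + 4*p - 6)/(p^2*(p^2 - 6*p + 9))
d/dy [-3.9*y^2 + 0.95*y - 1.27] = 0.95 - 7.8*y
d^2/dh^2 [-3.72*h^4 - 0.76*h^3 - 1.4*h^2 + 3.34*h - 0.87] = -44.64*h^2 - 4.56*h - 2.8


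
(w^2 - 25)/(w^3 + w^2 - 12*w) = (w^2 - 25)/(w*(w^2 + w - 12))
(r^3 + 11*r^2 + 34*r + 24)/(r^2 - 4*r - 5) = (r^2 + 10*r + 24)/(r - 5)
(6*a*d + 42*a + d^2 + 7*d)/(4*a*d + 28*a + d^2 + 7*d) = (6*a + d)/(4*a + d)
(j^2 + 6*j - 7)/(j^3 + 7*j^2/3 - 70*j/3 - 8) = 3*(j^2 + 6*j - 7)/(3*j^3 + 7*j^2 - 70*j - 24)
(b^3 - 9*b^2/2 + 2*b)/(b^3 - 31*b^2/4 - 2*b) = 2*(-2*b^2 + 9*b - 4)/(-4*b^2 + 31*b + 8)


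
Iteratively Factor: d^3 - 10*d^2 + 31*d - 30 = (d - 5)*(d^2 - 5*d + 6) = (d - 5)*(d - 3)*(d - 2)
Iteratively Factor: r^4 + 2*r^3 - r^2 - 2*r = (r + 1)*(r^3 + r^2 - 2*r) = (r + 1)*(r + 2)*(r^2 - r) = r*(r + 1)*(r + 2)*(r - 1)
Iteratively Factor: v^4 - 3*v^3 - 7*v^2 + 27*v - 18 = (v - 3)*(v^3 - 7*v + 6) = (v - 3)*(v - 1)*(v^2 + v - 6) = (v - 3)*(v - 2)*(v - 1)*(v + 3)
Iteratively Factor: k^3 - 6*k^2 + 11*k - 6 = (k - 3)*(k^2 - 3*k + 2) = (k - 3)*(k - 2)*(k - 1)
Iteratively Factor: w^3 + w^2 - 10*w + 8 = (w - 1)*(w^2 + 2*w - 8) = (w - 2)*(w - 1)*(w + 4)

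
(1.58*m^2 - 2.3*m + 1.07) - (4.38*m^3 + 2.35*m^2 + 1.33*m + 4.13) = -4.38*m^3 - 0.77*m^2 - 3.63*m - 3.06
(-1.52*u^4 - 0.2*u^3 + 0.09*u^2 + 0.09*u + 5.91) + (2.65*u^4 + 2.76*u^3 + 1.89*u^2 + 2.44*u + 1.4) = 1.13*u^4 + 2.56*u^3 + 1.98*u^2 + 2.53*u + 7.31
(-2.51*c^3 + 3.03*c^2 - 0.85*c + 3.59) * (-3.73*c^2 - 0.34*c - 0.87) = 9.3623*c^5 - 10.4485*c^4 + 4.324*c^3 - 15.7378*c^2 - 0.4811*c - 3.1233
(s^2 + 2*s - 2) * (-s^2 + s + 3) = -s^4 - s^3 + 7*s^2 + 4*s - 6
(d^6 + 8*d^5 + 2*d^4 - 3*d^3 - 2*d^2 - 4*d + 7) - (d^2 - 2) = d^6 + 8*d^5 + 2*d^4 - 3*d^3 - 3*d^2 - 4*d + 9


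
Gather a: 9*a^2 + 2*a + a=9*a^2 + 3*a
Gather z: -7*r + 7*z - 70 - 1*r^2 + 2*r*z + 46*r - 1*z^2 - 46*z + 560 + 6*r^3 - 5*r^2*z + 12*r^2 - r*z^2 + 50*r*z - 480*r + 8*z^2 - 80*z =6*r^3 + 11*r^2 - 441*r + z^2*(7 - r) + z*(-5*r^2 + 52*r - 119) + 490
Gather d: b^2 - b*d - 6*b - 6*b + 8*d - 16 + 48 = b^2 - 12*b + d*(8 - b) + 32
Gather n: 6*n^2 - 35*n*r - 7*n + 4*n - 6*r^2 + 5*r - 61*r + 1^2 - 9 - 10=6*n^2 + n*(-35*r - 3) - 6*r^2 - 56*r - 18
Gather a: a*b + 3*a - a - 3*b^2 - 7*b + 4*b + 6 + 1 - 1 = a*(b + 2) - 3*b^2 - 3*b + 6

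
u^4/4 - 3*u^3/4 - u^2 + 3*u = u*(u/4 + 1/2)*(u - 3)*(u - 2)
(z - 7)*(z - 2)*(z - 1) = z^3 - 10*z^2 + 23*z - 14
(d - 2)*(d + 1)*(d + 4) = d^3 + 3*d^2 - 6*d - 8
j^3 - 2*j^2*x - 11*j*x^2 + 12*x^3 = (j - 4*x)*(j - x)*(j + 3*x)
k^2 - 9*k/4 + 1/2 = (k - 2)*(k - 1/4)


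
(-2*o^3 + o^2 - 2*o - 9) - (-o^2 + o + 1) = -2*o^3 + 2*o^2 - 3*o - 10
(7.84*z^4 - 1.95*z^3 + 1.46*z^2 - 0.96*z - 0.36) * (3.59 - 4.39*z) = -34.4176*z^5 + 36.7061*z^4 - 13.4099*z^3 + 9.4558*z^2 - 1.866*z - 1.2924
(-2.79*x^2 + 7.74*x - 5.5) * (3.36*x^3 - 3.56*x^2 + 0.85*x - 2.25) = -9.3744*x^5 + 35.9388*x^4 - 48.4059*x^3 + 32.4365*x^2 - 22.09*x + 12.375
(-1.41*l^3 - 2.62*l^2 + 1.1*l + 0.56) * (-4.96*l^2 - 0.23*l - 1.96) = 6.9936*l^5 + 13.3195*l^4 - 2.0898*l^3 + 2.1046*l^2 - 2.2848*l - 1.0976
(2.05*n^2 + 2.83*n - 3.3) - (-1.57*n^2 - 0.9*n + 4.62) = 3.62*n^2 + 3.73*n - 7.92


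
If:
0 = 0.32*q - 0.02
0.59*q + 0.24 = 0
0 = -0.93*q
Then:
No Solution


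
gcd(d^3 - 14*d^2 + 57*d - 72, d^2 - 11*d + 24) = d^2 - 11*d + 24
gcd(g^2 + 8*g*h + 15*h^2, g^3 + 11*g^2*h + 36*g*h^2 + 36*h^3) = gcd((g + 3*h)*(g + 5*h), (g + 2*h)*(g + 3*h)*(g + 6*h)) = g + 3*h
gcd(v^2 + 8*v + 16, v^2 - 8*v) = 1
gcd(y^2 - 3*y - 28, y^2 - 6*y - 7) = y - 7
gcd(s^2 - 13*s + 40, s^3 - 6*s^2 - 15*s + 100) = s - 5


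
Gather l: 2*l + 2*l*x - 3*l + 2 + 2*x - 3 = l*(2*x - 1) + 2*x - 1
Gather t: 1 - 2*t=1 - 2*t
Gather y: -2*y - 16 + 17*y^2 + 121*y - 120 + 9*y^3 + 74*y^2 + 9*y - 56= 9*y^3 + 91*y^2 + 128*y - 192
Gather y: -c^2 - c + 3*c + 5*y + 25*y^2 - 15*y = -c^2 + 2*c + 25*y^2 - 10*y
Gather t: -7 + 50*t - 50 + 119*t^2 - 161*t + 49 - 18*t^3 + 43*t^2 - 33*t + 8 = -18*t^3 + 162*t^2 - 144*t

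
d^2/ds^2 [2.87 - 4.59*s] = 0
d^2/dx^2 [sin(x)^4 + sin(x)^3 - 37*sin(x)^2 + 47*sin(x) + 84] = -16*sin(x)^4 - 9*sin(x)^3 + 160*sin(x)^2 - 41*sin(x) - 74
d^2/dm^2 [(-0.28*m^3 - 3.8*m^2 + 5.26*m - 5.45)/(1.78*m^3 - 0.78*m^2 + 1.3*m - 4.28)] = (1.77635683940025e-15*m^7 - 24.857344*m^6 + 103.882224*m^5 - 223.869888*m^4 - 308.956608*m^3 + 470.773968*m^2 - 352.098696*m - 62.719)/(5.639752*m^9 - 7.414056*m^8 + 15.605616*m^7 - 51.986328*m^6 + 47.051472*m^5 - 71.189976*m^4 + 126.056776*m^3 - 64.564656*m^2 + 71.44176*m - 78.402752)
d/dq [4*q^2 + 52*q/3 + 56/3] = 8*q + 52/3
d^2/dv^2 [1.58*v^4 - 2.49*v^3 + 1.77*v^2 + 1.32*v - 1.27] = 18.96*v^2 - 14.94*v + 3.54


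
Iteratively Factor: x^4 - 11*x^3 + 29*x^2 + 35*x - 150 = (x - 3)*(x^3 - 8*x^2 + 5*x + 50) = (x - 5)*(x - 3)*(x^2 - 3*x - 10) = (x - 5)^2*(x - 3)*(x + 2)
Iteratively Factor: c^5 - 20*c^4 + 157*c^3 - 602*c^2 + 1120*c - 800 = (c - 2)*(c^4 - 18*c^3 + 121*c^2 - 360*c + 400) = (c - 5)*(c - 2)*(c^3 - 13*c^2 + 56*c - 80) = (c - 5)^2*(c - 2)*(c^2 - 8*c + 16) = (c - 5)^2*(c - 4)*(c - 2)*(c - 4)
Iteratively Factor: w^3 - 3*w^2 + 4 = (w - 2)*(w^2 - w - 2) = (w - 2)*(w + 1)*(w - 2)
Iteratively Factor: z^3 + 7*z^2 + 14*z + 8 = (z + 1)*(z^2 + 6*z + 8) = (z + 1)*(z + 2)*(z + 4)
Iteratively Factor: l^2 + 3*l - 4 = (l + 4)*(l - 1)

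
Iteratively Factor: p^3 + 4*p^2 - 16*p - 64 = (p + 4)*(p^2 - 16) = (p + 4)^2*(p - 4)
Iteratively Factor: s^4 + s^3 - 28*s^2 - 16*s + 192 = (s + 4)*(s^3 - 3*s^2 - 16*s + 48) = (s + 4)^2*(s^2 - 7*s + 12) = (s - 3)*(s + 4)^2*(s - 4)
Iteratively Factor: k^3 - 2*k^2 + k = (k)*(k^2 - 2*k + 1) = k*(k - 1)*(k - 1)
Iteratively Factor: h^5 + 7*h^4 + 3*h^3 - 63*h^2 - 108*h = (h + 4)*(h^4 + 3*h^3 - 9*h^2 - 27*h) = (h + 3)*(h + 4)*(h^3 - 9*h) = (h + 3)^2*(h + 4)*(h^2 - 3*h) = (h - 3)*(h + 3)^2*(h + 4)*(h)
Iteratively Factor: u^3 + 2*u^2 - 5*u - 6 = (u + 3)*(u^2 - u - 2) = (u + 1)*(u + 3)*(u - 2)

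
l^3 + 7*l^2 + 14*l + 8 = (l + 1)*(l + 2)*(l + 4)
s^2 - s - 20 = (s - 5)*(s + 4)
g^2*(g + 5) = g^3 + 5*g^2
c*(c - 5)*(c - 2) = c^3 - 7*c^2 + 10*c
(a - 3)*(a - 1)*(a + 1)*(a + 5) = a^4 + 2*a^3 - 16*a^2 - 2*a + 15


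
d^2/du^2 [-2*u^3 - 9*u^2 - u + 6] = -12*u - 18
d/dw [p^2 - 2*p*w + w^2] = -2*p + 2*w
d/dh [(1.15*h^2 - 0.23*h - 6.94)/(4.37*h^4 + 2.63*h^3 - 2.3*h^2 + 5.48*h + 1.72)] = (-10.051*h^5 - 0.00919999999999987*h^4 + 122.521*h^3 + 60.5296*h^2 - 27.968*h + 37.6356)/(19.0969*h^8 + 22.9862*h^7 - 13.1851*h^6 + 35.7972*h^5 + 49.1476*h^4 - 16.1608*h^3 + 22.1184*h^2 + 18.8512*h + 2.9584)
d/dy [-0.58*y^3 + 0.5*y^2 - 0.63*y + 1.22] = -1.74*y^2 + 1.0*y - 0.63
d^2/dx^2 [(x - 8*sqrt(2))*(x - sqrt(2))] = 2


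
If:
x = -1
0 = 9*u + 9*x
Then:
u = 1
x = -1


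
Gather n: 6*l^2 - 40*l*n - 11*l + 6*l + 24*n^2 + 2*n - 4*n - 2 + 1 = 6*l^2 - 5*l + 24*n^2 + n*(-40*l - 2) - 1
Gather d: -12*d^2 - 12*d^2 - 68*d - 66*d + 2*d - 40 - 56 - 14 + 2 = -24*d^2 - 132*d - 108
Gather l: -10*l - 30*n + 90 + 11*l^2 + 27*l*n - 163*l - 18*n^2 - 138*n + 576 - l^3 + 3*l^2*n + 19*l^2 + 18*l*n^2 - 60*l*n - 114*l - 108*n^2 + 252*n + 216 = -l^3 + l^2*(3*n + 30) + l*(18*n^2 - 33*n - 287) - 126*n^2 + 84*n + 882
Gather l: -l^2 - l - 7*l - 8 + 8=-l^2 - 8*l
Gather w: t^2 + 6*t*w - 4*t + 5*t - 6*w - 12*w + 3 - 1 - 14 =t^2 + t + w*(6*t - 18) - 12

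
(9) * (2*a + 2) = 18*a + 18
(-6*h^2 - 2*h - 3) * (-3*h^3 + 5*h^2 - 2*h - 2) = 18*h^5 - 24*h^4 + 11*h^3 + h^2 + 10*h + 6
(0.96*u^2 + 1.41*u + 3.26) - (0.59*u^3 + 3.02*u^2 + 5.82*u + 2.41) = -0.59*u^3 - 2.06*u^2 - 4.41*u + 0.85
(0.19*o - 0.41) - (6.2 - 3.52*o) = 3.71*o - 6.61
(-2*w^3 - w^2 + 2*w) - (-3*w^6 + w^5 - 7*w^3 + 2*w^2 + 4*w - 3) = 3*w^6 - w^5 + 5*w^3 - 3*w^2 - 2*w + 3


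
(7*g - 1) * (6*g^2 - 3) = 42*g^3 - 6*g^2 - 21*g + 3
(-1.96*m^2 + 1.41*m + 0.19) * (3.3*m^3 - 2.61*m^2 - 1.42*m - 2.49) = -6.468*m^5 + 9.7686*m^4 - 0.2699*m^3 + 2.3823*m^2 - 3.7807*m - 0.4731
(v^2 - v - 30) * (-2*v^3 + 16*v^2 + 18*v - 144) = -2*v^5 + 18*v^4 + 62*v^3 - 642*v^2 - 396*v + 4320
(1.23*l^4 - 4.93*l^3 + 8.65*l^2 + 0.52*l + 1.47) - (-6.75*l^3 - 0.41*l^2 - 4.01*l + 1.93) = 1.23*l^4 + 1.82*l^3 + 9.06*l^2 + 4.53*l - 0.46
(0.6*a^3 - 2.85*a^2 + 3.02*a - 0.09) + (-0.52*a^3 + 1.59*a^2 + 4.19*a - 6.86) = 0.08*a^3 - 1.26*a^2 + 7.21*a - 6.95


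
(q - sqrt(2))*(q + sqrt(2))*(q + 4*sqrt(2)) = q^3 + 4*sqrt(2)*q^2 - 2*q - 8*sqrt(2)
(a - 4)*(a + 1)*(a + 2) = a^3 - a^2 - 10*a - 8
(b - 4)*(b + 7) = b^2 + 3*b - 28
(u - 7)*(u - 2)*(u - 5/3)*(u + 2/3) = u^4 - 10*u^3 + 197*u^2/9 - 4*u - 140/9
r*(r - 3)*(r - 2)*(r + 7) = r^4 + 2*r^3 - 29*r^2 + 42*r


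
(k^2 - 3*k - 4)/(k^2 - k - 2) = (k - 4)/(k - 2)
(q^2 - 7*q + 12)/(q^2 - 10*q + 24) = (q - 3)/(q - 6)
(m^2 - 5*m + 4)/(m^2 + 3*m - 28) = (m - 1)/(m + 7)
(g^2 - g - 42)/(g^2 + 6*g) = (g - 7)/g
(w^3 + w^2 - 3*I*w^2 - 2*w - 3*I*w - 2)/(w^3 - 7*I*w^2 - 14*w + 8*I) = (w + 1)/(w - 4*I)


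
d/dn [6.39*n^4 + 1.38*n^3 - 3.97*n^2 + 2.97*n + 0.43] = 25.56*n^3 + 4.14*n^2 - 7.94*n + 2.97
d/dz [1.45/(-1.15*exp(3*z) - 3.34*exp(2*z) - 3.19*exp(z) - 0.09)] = (5.0025*exp(2*z) + 9.686*exp(z) + 4.6255)*exp(z)/(1.15*exp(3*z) + 3.34*exp(2*z) + 3.19*exp(z) + 0.09)^2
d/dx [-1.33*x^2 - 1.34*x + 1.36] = -2.66*x - 1.34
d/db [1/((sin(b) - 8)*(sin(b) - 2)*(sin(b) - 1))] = (-3*sin(b)^2 + 22*sin(b) - 26)*cos(b)/((sin(b) - 8)^2*(sin(b) - 2)^2*(sin(b) - 1)^2)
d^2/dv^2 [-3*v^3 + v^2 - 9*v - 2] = 2 - 18*v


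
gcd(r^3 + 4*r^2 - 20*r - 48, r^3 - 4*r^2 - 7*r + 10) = r + 2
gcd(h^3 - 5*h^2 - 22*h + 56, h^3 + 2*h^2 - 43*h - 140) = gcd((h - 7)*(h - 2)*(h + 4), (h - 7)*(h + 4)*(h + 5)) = h^2 - 3*h - 28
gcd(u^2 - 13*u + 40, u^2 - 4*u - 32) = u - 8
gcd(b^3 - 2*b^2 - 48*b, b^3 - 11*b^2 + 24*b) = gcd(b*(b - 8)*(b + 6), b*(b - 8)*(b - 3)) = b^2 - 8*b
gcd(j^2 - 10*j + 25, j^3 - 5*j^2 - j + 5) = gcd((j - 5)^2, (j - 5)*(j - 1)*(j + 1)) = j - 5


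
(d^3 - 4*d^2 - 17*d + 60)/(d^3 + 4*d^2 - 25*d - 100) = (d - 3)/(d + 5)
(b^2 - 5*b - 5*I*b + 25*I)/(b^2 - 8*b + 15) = (b - 5*I)/(b - 3)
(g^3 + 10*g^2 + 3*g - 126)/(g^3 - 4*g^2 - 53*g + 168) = (g + 6)/(g - 8)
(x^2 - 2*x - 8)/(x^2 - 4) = (x - 4)/(x - 2)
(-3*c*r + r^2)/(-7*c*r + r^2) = (3*c - r)/(7*c - r)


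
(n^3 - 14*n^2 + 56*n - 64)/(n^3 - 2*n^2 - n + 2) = (n^2 - 12*n + 32)/(n^2 - 1)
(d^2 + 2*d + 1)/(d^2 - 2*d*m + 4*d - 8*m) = (d^2 + 2*d + 1)/(d^2 - 2*d*m + 4*d - 8*m)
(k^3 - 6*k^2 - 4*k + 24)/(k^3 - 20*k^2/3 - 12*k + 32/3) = 3*(k^2 - 8*k + 12)/(3*k^2 - 26*k + 16)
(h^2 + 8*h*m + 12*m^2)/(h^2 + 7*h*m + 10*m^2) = (h + 6*m)/(h + 5*m)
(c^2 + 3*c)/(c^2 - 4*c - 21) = c/(c - 7)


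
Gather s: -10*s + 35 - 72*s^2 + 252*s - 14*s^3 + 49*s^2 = -14*s^3 - 23*s^2 + 242*s + 35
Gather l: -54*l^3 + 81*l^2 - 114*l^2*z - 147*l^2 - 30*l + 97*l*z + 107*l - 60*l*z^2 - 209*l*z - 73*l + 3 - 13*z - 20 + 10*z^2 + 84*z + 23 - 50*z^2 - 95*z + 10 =-54*l^3 + l^2*(-114*z - 66) + l*(-60*z^2 - 112*z + 4) - 40*z^2 - 24*z + 16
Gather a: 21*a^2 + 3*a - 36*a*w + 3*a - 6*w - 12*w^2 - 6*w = 21*a^2 + a*(6 - 36*w) - 12*w^2 - 12*w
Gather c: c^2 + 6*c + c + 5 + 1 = c^2 + 7*c + 6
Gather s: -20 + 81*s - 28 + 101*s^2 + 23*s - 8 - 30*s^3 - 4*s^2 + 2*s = -30*s^3 + 97*s^2 + 106*s - 56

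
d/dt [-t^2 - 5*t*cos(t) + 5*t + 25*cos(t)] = 5*t*sin(t) - 2*t - 25*sin(t) - 5*cos(t) + 5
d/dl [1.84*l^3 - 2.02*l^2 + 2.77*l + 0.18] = 5.52*l^2 - 4.04*l + 2.77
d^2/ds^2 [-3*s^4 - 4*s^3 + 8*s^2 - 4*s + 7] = -36*s^2 - 24*s + 16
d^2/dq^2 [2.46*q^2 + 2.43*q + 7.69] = 4.92000000000000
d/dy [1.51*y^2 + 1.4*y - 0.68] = 3.02*y + 1.4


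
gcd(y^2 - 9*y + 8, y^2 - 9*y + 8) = y^2 - 9*y + 8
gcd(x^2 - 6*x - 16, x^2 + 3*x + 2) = x + 2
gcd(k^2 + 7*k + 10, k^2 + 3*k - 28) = 1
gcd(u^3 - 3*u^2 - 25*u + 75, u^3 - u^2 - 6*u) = u - 3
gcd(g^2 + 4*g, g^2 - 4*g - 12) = 1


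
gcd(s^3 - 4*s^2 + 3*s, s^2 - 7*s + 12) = s - 3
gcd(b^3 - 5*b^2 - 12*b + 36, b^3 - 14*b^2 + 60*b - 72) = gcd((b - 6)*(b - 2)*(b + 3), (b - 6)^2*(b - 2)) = b^2 - 8*b + 12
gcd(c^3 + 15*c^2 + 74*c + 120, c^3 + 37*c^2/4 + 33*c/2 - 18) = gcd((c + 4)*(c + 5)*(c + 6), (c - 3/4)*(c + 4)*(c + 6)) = c^2 + 10*c + 24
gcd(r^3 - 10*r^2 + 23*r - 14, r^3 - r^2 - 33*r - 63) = r - 7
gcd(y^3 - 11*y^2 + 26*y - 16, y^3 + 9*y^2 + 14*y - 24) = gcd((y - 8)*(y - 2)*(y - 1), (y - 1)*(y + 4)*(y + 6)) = y - 1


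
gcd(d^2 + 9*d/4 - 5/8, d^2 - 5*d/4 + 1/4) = d - 1/4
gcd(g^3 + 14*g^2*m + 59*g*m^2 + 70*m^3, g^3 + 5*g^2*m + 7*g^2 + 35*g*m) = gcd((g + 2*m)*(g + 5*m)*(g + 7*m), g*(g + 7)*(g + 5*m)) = g + 5*m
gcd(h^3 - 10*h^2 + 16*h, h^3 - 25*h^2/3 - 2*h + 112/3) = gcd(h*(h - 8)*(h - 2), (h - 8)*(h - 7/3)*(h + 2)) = h - 8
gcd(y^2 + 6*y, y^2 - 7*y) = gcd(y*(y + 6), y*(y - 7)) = y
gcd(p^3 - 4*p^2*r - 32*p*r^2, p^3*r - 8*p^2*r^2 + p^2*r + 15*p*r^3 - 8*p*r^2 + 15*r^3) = 1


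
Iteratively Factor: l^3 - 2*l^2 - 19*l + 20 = (l - 5)*(l^2 + 3*l - 4) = (l - 5)*(l - 1)*(l + 4)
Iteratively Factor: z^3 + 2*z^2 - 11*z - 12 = (z + 1)*(z^2 + z - 12) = (z - 3)*(z + 1)*(z + 4)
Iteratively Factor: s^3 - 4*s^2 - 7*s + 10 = (s + 2)*(s^2 - 6*s + 5) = (s - 5)*(s + 2)*(s - 1)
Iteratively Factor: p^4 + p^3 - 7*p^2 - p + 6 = (p + 3)*(p^3 - 2*p^2 - p + 2) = (p + 1)*(p + 3)*(p^2 - 3*p + 2) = (p - 1)*(p + 1)*(p + 3)*(p - 2)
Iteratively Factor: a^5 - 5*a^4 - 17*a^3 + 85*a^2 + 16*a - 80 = (a - 5)*(a^4 - 17*a^2 + 16) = (a - 5)*(a + 1)*(a^3 - a^2 - 16*a + 16) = (a - 5)*(a - 1)*(a + 1)*(a^2 - 16) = (a - 5)*(a - 4)*(a - 1)*(a + 1)*(a + 4)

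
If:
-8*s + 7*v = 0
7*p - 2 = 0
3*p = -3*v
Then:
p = 2/7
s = -1/4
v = -2/7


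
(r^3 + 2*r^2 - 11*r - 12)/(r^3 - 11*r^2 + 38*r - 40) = (r^3 + 2*r^2 - 11*r - 12)/(r^3 - 11*r^2 + 38*r - 40)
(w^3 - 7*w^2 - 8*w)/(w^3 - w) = (w - 8)/(w - 1)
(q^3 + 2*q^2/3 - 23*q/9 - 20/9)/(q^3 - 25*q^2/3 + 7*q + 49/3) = (9*q^2 - 3*q - 20)/(3*(3*q^2 - 28*q + 49))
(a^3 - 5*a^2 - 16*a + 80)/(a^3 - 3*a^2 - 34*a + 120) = (a + 4)/(a + 6)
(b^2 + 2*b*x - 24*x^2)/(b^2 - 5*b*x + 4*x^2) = (-b - 6*x)/(-b + x)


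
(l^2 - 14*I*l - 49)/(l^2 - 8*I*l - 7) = (l - 7*I)/(l - I)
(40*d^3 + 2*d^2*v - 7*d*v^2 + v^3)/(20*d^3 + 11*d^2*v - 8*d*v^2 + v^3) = (2*d + v)/(d + v)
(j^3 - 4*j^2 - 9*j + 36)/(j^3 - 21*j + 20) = (j^2 - 9)/(j^2 + 4*j - 5)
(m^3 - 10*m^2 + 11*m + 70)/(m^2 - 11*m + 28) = (m^2 - 3*m - 10)/(m - 4)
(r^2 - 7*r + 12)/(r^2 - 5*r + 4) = (r - 3)/(r - 1)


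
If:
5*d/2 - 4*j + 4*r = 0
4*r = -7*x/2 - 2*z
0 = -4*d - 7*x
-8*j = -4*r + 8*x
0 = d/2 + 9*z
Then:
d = 0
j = 0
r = 0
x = 0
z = 0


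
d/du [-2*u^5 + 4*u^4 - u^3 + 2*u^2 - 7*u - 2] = -10*u^4 + 16*u^3 - 3*u^2 + 4*u - 7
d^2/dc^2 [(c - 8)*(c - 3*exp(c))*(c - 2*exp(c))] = -5*c^2*exp(c) + 24*c*exp(2*c) + 20*c*exp(c) + 6*c - 168*exp(2*c) + 70*exp(c) - 16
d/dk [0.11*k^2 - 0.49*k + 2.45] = 0.22*k - 0.49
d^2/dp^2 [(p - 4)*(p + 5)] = 2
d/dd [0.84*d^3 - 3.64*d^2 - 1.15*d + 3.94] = 2.52*d^2 - 7.28*d - 1.15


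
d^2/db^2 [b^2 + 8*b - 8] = 2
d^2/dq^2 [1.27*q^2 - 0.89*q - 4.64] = 2.54000000000000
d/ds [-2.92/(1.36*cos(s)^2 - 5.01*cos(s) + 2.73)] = (14.6292 - 7.9424*cos(s))*sin(s)/(1.36*cos(s)^2 - 5.01*cos(s) + 2.73)^2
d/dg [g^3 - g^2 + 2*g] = 3*g^2 - 2*g + 2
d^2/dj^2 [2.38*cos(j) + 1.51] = -2.38*cos(j)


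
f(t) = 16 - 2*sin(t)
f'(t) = -2*cos(t)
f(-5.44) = 14.51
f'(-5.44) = -1.33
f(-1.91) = 17.89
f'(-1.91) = 0.67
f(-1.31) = 17.93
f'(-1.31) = -0.52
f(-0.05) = 16.10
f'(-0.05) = -2.00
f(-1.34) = 17.95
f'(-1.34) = -0.46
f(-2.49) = 17.21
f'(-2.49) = 1.59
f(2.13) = 14.30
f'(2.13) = 1.06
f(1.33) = 14.06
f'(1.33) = -0.48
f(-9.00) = 16.82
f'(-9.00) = 1.82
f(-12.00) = 14.93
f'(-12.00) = -1.69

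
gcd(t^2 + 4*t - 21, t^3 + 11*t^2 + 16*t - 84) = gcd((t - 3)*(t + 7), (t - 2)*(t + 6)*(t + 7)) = t + 7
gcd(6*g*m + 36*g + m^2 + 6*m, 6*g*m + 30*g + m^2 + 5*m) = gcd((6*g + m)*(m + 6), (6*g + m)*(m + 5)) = 6*g + m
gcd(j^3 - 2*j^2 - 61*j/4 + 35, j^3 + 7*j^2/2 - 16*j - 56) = j + 4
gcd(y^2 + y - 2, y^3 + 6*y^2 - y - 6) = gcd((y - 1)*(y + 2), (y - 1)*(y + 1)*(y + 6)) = y - 1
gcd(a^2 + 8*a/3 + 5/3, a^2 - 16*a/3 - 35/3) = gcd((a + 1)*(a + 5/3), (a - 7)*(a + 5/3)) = a + 5/3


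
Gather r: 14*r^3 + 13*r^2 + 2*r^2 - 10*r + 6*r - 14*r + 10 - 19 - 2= 14*r^3 + 15*r^2 - 18*r - 11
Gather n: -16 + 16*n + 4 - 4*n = 12*n - 12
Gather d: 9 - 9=0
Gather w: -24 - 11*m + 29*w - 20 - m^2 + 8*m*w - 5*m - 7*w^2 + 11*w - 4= -m^2 - 16*m - 7*w^2 + w*(8*m + 40) - 48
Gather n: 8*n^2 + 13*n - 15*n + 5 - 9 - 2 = 8*n^2 - 2*n - 6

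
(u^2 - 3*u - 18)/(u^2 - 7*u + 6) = (u + 3)/(u - 1)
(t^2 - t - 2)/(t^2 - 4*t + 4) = (t + 1)/(t - 2)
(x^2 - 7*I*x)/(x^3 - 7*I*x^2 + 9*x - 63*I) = x/(x^2 + 9)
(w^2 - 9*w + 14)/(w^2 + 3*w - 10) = (w - 7)/(w + 5)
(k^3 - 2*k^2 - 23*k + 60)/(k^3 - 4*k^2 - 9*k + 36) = (k + 5)/(k + 3)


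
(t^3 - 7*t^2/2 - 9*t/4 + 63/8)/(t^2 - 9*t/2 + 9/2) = (t^2 - 2*t - 21/4)/(t - 3)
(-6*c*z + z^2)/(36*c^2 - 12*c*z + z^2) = z/(-6*c + z)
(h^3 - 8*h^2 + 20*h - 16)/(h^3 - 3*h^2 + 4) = (h - 4)/(h + 1)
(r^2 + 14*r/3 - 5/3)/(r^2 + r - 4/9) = 3*(r + 5)/(3*r + 4)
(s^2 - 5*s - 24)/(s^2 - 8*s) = (s + 3)/s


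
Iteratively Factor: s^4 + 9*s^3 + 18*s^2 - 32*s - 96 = (s + 4)*(s^3 + 5*s^2 - 2*s - 24) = (s - 2)*(s + 4)*(s^2 + 7*s + 12) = (s - 2)*(s + 3)*(s + 4)*(s + 4)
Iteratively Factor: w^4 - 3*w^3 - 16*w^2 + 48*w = (w + 4)*(w^3 - 7*w^2 + 12*w) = (w - 4)*(w + 4)*(w^2 - 3*w) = (w - 4)*(w - 3)*(w + 4)*(w)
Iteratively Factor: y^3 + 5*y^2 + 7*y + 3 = (y + 1)*(y^2 + 4*y + 3) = (y + 1)*(y + 3)*(y + 1)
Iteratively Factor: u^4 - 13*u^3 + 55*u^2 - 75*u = (u - 3)*(u^3 - 10*u^2 + 25*u) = (u - 5)*(u - 3)*(u^2 - 5*u) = (u - 5)^2*(u - 3)*(u)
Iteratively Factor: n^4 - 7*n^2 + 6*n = (n + 3)*(n^3 - 3*n^2 + 2*n) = (n - 1)*(n + 3)*(n^2 - 2*n) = (n - 2)*(n - 1)*(n + 3)*(n)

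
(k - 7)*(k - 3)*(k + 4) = k^3 - 6*k^2 - 19*k + 84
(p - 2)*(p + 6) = p^2 + 4*p - 12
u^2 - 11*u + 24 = (u - 8)*(u - 3)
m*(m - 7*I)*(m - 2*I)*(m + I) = m^4 - 8*I*m^3 - 5*m^2 - 14*I*m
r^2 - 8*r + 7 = (r - 7)*(r - 1)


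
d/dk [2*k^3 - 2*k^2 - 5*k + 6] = 6*k^2 - 4*k - 5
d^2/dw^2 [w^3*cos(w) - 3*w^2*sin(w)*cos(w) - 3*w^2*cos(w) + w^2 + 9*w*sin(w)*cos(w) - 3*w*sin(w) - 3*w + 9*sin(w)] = -w^3*cos(w) - 6*w^2*sin(w) + 6*w^2*sin(2*w) + 3*w^2*cos(w) + 15*w*sin(w) - 18*w*sin(2*w) + 6*w*cos(w) - 12*w*cos(2*w) - 9*sin(w) - 3*sin(2*w) - 12*cos(w) + 18*cos(2*w) + 2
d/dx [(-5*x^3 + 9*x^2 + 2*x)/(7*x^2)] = -5/7 - 2/(7*x^2)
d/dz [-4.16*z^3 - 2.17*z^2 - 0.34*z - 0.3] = -12.48*z^2 - 4.34*z - 0.34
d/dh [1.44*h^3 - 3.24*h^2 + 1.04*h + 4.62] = 4.32*h^2 - 6.48*h + 1.04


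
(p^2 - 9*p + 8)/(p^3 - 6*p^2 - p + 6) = (p - 8)/(p^2 - 5*p - 6)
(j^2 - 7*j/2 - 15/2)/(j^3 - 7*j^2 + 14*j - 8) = (2*j^2 - 7*j - 15)/(2*(j^3 - 7*j^2 + 14*j - 8))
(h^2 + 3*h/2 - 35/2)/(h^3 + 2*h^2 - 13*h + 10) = (h - 7/2)/(h^2 - 3*h + 2)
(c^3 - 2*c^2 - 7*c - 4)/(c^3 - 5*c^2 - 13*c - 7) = (c - 4)/(c - 7)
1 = 1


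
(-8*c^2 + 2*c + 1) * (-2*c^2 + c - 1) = 16*c^4 - 12*c^3 + 8*c^2 - c - 1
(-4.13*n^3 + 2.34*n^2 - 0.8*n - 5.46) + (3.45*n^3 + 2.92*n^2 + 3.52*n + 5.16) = -0.68*n^3 + 5.26*n^2 + 2.72*n - 0.3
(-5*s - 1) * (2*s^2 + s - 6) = -10*s^3 - 7*s^2 + 29*s + 6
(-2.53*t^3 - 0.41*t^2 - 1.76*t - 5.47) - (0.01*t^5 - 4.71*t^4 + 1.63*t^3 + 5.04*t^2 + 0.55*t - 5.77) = -0.01*t^5 + 4.71*t^4 - 4.16*t^3 - 5.45*t^2 - 2.31*t + 0.3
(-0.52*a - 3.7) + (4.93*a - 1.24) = 4.41*a - 4.94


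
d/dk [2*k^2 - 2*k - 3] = 4*k - 2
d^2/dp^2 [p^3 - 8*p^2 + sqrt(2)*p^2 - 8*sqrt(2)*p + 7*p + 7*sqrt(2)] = 6*p - 16 + 2*sqrt(2)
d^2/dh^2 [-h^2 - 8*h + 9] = -2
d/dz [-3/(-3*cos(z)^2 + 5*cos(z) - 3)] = 3*(6*cos(z) - 5)*sin(z)/(3*cos(z)^2 - 5*cos(z) + 3)^2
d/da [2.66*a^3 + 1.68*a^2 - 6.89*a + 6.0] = 7.98*a^2 + 3.36*a - 6.89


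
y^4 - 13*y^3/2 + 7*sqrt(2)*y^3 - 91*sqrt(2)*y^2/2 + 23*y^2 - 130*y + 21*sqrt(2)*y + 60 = (y - 6)*(y - 1/2)*(y + 2*sqrt(2))*(y + 5*sqrt(2))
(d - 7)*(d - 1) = d^2 - 8*d + 7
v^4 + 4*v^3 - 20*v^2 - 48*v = v*(v - 4)*(v + 2)*(v + 6)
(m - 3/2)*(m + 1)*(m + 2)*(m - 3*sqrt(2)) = m^4 - 3*sqrt(2)*m^3 + 3*m^3/2 - 9*sqrt(2)*m^2/2 - 5*m^2/2 - 3*m + 15*sqrt(2)*m/2 + 9*sqrt(2)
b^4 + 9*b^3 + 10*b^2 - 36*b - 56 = (b - 2)*(b + 2)^2*(b + 7)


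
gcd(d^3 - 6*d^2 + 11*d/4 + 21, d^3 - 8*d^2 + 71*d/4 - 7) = d^2 - 15*d/2 + 14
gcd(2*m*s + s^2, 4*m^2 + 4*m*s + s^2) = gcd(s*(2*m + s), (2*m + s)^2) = 2*m + s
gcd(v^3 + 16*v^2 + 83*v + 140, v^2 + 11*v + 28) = v^2 + 11*v + 28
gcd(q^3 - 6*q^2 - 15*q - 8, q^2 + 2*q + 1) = q^2 + 2*q + 1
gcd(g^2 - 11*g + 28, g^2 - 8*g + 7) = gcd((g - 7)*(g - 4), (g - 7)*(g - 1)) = g - 7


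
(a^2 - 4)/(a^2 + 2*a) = (a - 2)/a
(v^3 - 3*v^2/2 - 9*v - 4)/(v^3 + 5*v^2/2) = (2*v^3 - 3*v^2 - 18*v - 8)/(v^2*(2*v + 5))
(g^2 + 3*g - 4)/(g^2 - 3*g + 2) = (g + 4)/(g - 2)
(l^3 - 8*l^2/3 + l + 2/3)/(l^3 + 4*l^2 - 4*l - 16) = (3*l^2 - 2*l - 1)/(3*(l^2 + 6*l + 8))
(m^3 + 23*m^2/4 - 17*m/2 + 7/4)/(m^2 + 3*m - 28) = (4*m^2 - 5*m + 1)/(4*(m - 4))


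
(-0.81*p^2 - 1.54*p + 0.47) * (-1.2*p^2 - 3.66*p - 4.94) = 0.972*p^4 + 4.8126*p^3 + 9.0738*p^2 + 5.8874*p - 2.3218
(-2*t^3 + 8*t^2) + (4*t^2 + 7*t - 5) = -2*t^3 + 12*t^2 + 7*t - 5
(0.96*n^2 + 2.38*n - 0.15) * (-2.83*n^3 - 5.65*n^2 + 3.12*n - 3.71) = -2.7168*n^5 - 12.1594*n^4 - 10.0273*n^3 + 4.7115*n^2 - 9.2978*n + 0.5565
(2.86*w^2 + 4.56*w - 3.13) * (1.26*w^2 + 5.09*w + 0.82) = 3.6036*w^4 + 20.303*w^3 + 21.6118*w^2 - 12.1925*w - 2.5666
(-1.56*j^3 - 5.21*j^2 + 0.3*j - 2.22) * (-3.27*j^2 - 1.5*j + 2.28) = 5.1012*j^5 + 19.3767*j^4 + 3.2772*j^3 - 5.0694*j^2 + 4.014*j - 5.0616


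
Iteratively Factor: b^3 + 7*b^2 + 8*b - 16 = (b - 1)*(b^2 + 8*b + 16) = (b - 1)*(b + 4)*(b + 4)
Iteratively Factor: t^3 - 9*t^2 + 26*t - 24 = (t - 3)*(t^2 - 6*t + 8) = (t - 4)*(t - 3)*(t - 2)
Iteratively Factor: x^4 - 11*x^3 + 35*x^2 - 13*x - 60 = (x + 1)*(x^3 - 12*x^2 + 47*x - 60) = (x - 5)*(x + 1)*(x^2 - 7*x + 12) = (x - 5)*(x - 4)*(x + 1)*(x - 3)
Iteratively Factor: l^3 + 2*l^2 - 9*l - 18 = (l + 3)*(l^2 - l - 6) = (l + 2)*(l + 3)*(l - 3)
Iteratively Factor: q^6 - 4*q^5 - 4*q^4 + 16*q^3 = (q - 4)*(q^5 - 4*q^3) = q*(q - 4)*(q^4 - 4*q^2) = q*(q - 4)*(q + 2)*(q^3 - 2*q^2) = q*(q - 4)*(q - 2)*(q + 2)*(q^2) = q^2*(q - 4)*(q - 2)*(q + 2)*(q)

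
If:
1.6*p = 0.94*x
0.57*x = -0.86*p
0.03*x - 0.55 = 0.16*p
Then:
No Solution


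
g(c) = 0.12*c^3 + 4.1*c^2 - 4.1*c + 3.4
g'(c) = 0.36*c^2 + 8.2*c - 4.1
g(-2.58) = 39.21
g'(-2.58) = -22.86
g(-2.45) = 36.29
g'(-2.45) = -22.03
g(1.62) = 8.03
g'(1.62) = 10.13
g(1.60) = 7.83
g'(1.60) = 9.94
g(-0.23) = 4.56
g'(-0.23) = -5.97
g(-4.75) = 102.52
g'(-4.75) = -34.93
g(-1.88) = 24.80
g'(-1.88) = -18.24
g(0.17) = 2.82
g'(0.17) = -2.70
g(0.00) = 3.40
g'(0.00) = -4.10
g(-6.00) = 149.68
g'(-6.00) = -40.34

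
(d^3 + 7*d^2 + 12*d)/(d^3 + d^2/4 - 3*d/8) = 8*(d^2 + 7*d + 12)/(8*d^2 + 2*d - 3)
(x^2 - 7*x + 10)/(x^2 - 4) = (x - 5)/(x + 2)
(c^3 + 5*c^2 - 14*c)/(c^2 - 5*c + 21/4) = 4*c*(c^2 + 5*c - 14)/(4*c^2 - 20*c + 21)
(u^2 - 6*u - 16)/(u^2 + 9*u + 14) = (u - 8)/(u + 7)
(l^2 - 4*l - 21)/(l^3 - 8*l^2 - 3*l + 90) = (l - 7)/(l^2 - 11*l + 30)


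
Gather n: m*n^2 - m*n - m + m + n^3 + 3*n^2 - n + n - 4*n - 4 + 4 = n^3 + n^2*(m + 3) + n*(-m - 4)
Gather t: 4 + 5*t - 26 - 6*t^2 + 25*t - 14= -6*t^2 + 30*t - 36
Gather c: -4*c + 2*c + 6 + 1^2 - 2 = 5 - 2*c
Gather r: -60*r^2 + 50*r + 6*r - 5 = -60*r^2 + 56*r - 5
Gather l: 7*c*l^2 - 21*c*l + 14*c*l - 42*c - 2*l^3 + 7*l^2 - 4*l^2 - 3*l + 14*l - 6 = -42*c - 2*l^3 + l^2*(7*c + 3) + l*(11 - 7*c) - 6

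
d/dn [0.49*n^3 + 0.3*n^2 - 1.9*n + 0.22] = 1.47*n^2 + 0.6*n - 1.9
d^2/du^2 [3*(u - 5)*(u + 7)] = 6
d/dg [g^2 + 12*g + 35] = 2*g + 12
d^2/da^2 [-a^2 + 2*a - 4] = -2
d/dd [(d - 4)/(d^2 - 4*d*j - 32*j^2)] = (d^2 - 4*d*j - 32*j^2 - 2*(d - 4)*(d - 2*j))/(-d^2 + 4*d*j + 32*j^2)^2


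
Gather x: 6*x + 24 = 6*x + 24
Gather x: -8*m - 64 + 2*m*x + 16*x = -8*m + x*(2*m + 16) - 64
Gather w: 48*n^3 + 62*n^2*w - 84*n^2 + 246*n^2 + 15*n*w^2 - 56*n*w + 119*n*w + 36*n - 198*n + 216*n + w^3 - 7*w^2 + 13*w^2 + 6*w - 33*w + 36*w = 48*n^3 + 162*n^2 + 54*n + w^3 + w^2*(15*n + 6) + w*(62*n^2 + 63*n + 9)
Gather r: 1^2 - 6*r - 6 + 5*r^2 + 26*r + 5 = 5*r^2 + 20*r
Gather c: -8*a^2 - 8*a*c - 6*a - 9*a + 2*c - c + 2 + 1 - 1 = -8*a^2 - 15*a + c*(1 - 8*a) + 2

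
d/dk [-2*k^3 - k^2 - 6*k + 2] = -6*k^2 - 2*k - 6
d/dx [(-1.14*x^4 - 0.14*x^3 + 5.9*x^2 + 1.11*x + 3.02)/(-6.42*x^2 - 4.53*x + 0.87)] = (14.6376*x^5 + 16.3914*x^4 - 2.69880000000001*x^3 - 19.9662*x^2 + 49.0428*x + 14.6463)/(41.2164*x^4 + 58.1652*x^3 + 9.3501*x^2 - 7.8822*x + 0.7569)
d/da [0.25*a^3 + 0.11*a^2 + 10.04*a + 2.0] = 0.75*a^2 + 0.22*a + 10.04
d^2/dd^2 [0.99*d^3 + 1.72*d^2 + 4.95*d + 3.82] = 5.94*d + 3.44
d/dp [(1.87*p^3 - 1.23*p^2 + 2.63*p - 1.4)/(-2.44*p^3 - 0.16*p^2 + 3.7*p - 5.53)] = (1.77635683940025e-15*p^5 - 3.3004*p^4 + 26.6724*p^3 - 45.4015*p^2 + 13.1558*p - 9.3639)/(5.9536*p^6 + 0.7808*p^5 - 18.0304*p^4 + 25.8024*p^3 + 15.4596*p^2 - 40.922*p + 30.5809)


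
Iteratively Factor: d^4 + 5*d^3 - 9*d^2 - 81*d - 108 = (d + 3)*(d^3 + 2*d^2 - 15*d - 36) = (d + 3)^2*(d^2 - d - 12) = (d + 3)^3*(d - 4)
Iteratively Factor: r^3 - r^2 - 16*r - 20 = (r - 5)*(r^2 + 4*r + 4) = (r - 5)*(r + 2)*(r + 2)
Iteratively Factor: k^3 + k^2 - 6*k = (k + 3)*(k^2 - 2*k) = (k - 2)*(k + 3)*(k)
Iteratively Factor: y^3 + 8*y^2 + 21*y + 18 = (y + 3)*(y^2 + 5*y + 6) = (y + 2)*(y + 3)*(y + 3)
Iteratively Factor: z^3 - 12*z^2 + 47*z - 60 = (z - 4)*(z^2 - 8*z + 15) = (z - 5)*(z - 4)*(z - 3)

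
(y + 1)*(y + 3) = y^2 + 4*y + 3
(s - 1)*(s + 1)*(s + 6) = s^3 + 6*s^2 - s - 6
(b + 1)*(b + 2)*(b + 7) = b^3 + 10*b^2 + 23*b + 14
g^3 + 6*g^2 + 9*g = g*(g + 3)^2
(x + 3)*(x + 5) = x^2 + 8*x + 15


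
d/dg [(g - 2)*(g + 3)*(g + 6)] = g*(3*g + 14)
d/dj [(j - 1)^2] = 2*j - 2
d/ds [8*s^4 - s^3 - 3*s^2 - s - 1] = 32*s^3 - 3*s^2 - 6*s - 1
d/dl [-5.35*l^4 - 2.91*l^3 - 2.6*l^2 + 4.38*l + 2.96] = -21.4*l^3 - 8.73*l^2 - 5.2*l + 4.38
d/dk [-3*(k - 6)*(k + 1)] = 15 - 6*k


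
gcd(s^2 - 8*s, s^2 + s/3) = s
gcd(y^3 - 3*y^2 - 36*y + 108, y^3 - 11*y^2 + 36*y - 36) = y^2 - 9*y + 18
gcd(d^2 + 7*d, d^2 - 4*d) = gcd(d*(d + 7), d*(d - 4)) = d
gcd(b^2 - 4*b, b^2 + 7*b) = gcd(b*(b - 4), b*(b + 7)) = b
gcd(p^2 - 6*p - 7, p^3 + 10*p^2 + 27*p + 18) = p + 1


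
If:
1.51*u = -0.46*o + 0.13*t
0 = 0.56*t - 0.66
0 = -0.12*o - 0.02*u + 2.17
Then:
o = 19.03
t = 1.18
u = -5.70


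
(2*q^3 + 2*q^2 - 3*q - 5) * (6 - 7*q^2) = -14*q^5 - 14*q^4 + 33*q^3 + 47*q^2 - 18*q - 30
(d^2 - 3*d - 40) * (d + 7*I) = d^3 - 3*d^2 + 7*I*d^2 - 40*d - 21*I*d - 280*I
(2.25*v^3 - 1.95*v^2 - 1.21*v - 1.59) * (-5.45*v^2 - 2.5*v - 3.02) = -12.2625*v^5 + 5.0025*v^4 + 4.6745*v^3 + 17.5795*v^2 + 7.6292*v + 4.8018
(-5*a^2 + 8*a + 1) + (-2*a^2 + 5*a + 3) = -7*a^2 + 13*a + 4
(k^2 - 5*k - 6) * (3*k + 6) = 3*k^3 - 9*k^2 - 48*k - 36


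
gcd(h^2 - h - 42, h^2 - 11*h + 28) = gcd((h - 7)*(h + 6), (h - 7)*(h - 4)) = h - 7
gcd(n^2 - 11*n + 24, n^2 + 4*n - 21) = n - 3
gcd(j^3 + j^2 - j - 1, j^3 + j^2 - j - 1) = j^3 + j^2 - j - 1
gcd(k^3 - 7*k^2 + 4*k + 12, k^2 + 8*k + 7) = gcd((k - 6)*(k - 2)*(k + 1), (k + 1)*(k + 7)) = k + 1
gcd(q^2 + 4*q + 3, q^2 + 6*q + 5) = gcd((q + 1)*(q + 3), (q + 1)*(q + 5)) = q + 1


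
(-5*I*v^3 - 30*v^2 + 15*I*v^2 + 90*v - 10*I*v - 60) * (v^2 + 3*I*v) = -5*I*v^5 - 15*v^4 + 15*I*v^4 + 45*v^3 - 100*I*v^3 - 30*v^2 + 270*I*v^2 - 180*I*v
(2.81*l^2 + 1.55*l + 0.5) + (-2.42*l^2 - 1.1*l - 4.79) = 0.39*l^2 + 0.45*l - 4.29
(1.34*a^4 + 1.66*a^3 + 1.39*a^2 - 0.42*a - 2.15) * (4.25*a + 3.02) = 5.695*a^5 + 11.1018*a^4 + 10.9207*a^3 + 2.4128*a^2 - 10.4059*a - 6.493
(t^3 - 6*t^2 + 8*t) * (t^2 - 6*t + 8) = t^5 - 12*t^4 + 52*t^3 - 96*t^2 + 64*t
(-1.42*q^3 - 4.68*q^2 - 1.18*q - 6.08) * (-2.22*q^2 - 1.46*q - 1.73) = 3.1524*q^5 + 12.4628*q^4 + 11.909*q^3 + 23.3168*q^2 + 10.9182*q + 10.5184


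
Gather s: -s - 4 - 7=-s - 11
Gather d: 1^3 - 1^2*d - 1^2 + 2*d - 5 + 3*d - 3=4*d - 8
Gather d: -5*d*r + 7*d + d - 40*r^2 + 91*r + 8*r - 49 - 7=d*(8 - 5*r) - 40*r^2 + 99*r - 56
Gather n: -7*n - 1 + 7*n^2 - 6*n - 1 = 7*n^2 - 13*n - 2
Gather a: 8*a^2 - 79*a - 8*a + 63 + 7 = 8*a^2 - 87*a + 70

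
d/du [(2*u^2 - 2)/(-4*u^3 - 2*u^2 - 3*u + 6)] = 2*(4*u^4 - 15*u^2 + 8*u - 3)/(16*u^6 + 16*u^5 + 28*u^4 - 36*u^3 - 15*u^2 - 36*u + 36)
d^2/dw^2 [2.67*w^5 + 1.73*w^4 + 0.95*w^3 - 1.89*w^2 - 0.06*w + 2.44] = 53.4*w^3 + 20.76*w^2 + 5.7*w - 3.78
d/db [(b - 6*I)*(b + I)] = 2*b - 5*I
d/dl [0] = 0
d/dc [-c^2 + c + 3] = 1 - 2*c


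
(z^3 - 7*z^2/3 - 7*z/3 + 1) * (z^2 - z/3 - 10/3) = z^5 - 8*z^4/3 - 44*z^3/9 + 86*z^2/9 + 67*z/9 - 10/3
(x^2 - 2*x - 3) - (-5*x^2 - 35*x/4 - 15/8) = 6*x^2 + 27*x/4 - 9/8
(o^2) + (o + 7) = o^2 + o + 7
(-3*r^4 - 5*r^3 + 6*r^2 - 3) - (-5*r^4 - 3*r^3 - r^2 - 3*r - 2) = 2*r^4 - 2*r^3 + 7*r^2 + 3*r - 1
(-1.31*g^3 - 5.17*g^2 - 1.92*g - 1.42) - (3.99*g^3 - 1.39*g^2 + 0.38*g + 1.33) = -5.3*g^3 - 3.78*g^2 - 2.3*g - 2.75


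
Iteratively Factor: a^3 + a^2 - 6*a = (a - 2)*(a^2 + 3*a) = a*(a - 2)*(a + 3)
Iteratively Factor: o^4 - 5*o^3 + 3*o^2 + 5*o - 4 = (o - 4)*(o^3 - o^2 - o + 1) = (o - 4)*(o - 1)*(o^2 - 1) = (o - 4)*(o - 1)^2*(o + 1)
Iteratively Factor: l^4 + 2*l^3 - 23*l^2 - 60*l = (l + 4)*(l^3 - 2*l^2 - 15*l) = (l + 3)*(l + 4)*(l^2 - 5*l) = (l - 5)*(l + 3)*(l + 4)*(l)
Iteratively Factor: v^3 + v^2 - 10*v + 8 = (v + 4)*(v^2 - 3*v + 2) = (v - 2)*(v + 4)*(v - 1)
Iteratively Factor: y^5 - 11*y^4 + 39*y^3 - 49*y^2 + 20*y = (y - 4)*(y^4 - 7*y^3 + 11*y^2 - 5*y) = y*(y - 4)*(y^3 - 7*y^2 + 11*y - 5) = y*(y - 4)*(y - 1)*(y^2 - 6*y + 5) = y*(y - 5)*(y - 4)*(y - 1)*(y - 1)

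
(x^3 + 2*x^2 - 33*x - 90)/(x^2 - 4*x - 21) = (x^2 - x - 30)/(x - 7)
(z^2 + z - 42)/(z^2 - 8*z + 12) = (z + 7)/(z - 2)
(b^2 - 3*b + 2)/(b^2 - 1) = (b - 2)/(b + 1)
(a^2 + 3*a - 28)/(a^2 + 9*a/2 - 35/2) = 2*(a - 4)/(2*a - 5)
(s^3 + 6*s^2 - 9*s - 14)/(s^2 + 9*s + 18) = (s^3 + 6*s^2 - 9*s - 14)/(s^2 + 9*s + 18)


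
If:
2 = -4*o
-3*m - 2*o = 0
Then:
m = 1/3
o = -1/2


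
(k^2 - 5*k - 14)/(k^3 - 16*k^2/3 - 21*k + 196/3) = 3*(k + 2)/(3*k^2 + 5*k - 28)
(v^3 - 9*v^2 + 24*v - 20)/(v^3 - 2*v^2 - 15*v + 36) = (v^3 - 9*v^2 + 24*v - 20)/(v^3 - 2*v^2 - 15*v + 36)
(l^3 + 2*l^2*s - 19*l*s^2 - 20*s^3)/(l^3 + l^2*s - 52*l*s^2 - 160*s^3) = (-l^2 + 3*l*s + 4*s^2)/(-l^2 + 4*l*s + 32*s^2)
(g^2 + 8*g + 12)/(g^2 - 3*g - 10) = (g + 6)/(g - 5)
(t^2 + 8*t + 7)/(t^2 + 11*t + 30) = (t^2 + 8*t + 7)/(t^2 + 11*t + 30)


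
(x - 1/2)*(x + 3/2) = x^2 + x - 3/4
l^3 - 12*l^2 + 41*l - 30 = (l - 6)*(l - 5)*(l - 1)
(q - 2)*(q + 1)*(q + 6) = q^3 + 5*q^2 - 8*q - 12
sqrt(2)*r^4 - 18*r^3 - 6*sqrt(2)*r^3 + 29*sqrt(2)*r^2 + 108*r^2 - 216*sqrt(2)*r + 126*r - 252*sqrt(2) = (r - 7)*(r - 6*sqrt(2))*(r - 3*sqrt(2))*(sqrt(2)*r + sqrt(2))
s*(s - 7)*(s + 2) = s^3 - 5*s^2 - 14*s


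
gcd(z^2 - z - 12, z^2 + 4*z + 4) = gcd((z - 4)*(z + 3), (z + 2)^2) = 1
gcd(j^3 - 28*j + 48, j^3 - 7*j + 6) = j - 2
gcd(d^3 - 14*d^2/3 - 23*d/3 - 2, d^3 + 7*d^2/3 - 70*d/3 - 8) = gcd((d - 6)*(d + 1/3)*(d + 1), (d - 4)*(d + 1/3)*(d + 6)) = d + 1/3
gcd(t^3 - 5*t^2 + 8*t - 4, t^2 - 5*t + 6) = t - 2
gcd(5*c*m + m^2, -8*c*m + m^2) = m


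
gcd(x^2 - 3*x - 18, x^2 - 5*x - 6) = x - 6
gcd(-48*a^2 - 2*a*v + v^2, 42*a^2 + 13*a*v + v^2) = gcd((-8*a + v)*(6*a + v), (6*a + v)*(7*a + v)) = 6*a + v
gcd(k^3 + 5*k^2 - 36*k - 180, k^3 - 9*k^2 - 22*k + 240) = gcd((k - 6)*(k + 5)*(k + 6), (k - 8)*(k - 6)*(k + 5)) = k^2 - k - 30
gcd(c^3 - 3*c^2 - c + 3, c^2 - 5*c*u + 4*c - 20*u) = 1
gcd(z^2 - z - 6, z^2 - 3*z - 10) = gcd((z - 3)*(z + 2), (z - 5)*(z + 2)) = z + 2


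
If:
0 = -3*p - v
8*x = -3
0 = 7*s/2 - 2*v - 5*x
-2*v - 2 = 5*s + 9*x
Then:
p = -227/816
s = -1/17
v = 227/272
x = -3/8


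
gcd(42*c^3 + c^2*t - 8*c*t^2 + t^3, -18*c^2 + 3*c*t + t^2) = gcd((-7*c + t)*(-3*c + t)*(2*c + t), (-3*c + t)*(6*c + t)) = -3*c + t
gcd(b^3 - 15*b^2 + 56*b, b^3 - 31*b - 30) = 1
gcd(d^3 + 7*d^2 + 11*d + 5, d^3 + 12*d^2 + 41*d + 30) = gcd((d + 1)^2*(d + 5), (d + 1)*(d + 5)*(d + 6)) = d^2 + 6*d + 5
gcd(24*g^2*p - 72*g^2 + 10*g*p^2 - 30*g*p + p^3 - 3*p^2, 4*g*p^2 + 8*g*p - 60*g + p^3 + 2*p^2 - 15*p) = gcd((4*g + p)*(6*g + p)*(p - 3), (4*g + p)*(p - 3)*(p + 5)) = 4*g*p - 12*g + p^2 - 3*p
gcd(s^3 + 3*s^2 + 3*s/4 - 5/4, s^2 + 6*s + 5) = s + 1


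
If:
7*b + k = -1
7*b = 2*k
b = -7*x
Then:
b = -2/21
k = -1/3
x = 2/147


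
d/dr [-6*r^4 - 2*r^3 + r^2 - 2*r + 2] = -24*r^3 - 6*r^2 + 2*r - 2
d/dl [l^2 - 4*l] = 2*l - 4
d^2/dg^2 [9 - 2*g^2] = -4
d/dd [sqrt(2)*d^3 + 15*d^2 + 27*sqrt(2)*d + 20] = 3*sqrt(2)*d^2 + 30*d + 27*sqrt(2)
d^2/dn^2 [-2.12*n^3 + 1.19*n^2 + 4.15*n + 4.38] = 2.38 - 12.72*n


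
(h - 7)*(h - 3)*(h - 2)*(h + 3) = h^4 - 9*h^3 + 5*h^2 + 81*h - 126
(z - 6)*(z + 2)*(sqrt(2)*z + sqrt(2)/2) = sqrt(2)*z^3 - 7*sqrt(2)*z^2/2 - 14*sqrt(2)*z - 6*sqrt(2)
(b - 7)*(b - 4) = b^2 - 11*b + 28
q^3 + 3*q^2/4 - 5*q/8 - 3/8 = (q - 3/4)*(q + 1/2)*(q + 1)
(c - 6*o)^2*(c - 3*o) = c^3 - 15*c^2*o + 72*c*o^2 - 108*o^3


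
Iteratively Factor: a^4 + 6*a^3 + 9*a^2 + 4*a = (a + 4)*(a^3 + 2*a^2 + a) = (a + 1)*(a + 4)*(a^2 + a) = (a + 1)^2*(a + 4)*(a)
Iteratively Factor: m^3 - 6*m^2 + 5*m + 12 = (m + 1)*(m^2 - 7*m + 12) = (m - 4)*(m + 1)*(m - 3)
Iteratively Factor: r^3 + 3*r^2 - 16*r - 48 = (r - 4)*(r^2 + 7*r + 12) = (r - 4)*(r + 4)*(r + 3)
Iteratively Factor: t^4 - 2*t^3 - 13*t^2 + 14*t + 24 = (t + 1)*(t^3 - 3*t^2 - 10*t + 24) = (t - 2)*(t + 1)*(t^2 - t - 12) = (t - 2)*(t + 1)*(t + 3)*(t - 4)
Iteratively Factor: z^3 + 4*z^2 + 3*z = (z)*(z^2 + 4*z + 3) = z*(z + 1)*(z + 3)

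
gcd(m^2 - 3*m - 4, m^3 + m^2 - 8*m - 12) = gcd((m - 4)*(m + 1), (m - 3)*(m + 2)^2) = 1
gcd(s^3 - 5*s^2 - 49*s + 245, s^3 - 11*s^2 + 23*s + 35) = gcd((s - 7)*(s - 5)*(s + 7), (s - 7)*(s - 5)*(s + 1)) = s^2 - 12*s + 35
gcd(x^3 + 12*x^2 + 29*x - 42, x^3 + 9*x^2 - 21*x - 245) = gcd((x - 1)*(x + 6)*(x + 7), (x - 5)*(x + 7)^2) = x + 7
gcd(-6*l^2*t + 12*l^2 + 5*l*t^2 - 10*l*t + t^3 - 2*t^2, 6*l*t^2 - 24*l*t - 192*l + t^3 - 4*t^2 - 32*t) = 6*l + t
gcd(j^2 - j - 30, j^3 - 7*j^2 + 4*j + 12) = j - 6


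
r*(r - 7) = r^2 - 7*r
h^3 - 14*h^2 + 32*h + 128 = (h - 8)^2*(h + 2)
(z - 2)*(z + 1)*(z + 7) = z^3 + 6*z^2 - 9*z - 14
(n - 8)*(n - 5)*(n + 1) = n^3 - 12*n^2 + 27*n + 40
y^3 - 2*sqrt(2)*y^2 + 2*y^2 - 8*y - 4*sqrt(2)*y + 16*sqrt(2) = (y - 2)*(y + 4)*(y - 2*sqrt(2))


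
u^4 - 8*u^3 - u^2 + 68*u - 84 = (u - 7)*(u - 2)^2*(u + 3)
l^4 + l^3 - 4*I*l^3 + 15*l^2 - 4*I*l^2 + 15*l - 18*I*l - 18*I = (l + 1)*(l - 6*I)*(l - I)*(l + 3*I)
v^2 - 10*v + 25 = (v - 5)^2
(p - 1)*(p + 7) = p^2 + 6*p - 7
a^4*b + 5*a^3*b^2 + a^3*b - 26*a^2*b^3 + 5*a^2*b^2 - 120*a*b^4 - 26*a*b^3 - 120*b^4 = (a - 5*b)*(a + 4*b)*(a + 6*b)*(a*b + b)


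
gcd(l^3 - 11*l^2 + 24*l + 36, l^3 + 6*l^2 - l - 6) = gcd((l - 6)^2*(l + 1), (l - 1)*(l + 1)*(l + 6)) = l + 1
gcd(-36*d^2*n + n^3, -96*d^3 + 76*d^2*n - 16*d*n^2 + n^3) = 6*d - n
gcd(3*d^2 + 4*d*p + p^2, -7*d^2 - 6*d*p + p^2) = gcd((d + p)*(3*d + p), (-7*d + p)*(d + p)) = d + p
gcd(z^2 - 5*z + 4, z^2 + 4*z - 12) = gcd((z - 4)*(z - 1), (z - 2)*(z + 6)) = 1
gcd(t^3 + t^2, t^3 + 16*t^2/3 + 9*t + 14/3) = t + 1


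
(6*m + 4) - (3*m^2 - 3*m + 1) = -3*m^2 + 9*m + 3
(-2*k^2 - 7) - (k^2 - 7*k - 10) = -3*k^2 + 7*k + 3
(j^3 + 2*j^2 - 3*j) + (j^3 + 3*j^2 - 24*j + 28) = 2*j^3 + 5*j^2 - 27*j + 28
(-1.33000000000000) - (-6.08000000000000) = 4.75000000000000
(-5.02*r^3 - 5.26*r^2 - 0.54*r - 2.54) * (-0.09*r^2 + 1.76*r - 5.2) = 0.4518*r^5 - 8.3618*r^4 + 16.895*r^3 + 26.6302*r^2 - 1.6624*r + 13.208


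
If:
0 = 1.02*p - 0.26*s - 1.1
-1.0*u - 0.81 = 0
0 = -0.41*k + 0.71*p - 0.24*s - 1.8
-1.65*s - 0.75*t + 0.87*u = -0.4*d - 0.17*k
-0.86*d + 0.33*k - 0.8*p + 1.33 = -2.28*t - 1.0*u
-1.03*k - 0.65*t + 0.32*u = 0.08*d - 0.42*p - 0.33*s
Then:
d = 6.92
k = -2.46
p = 0.98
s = -0.40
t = 3.08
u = -0.81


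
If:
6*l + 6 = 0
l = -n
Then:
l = -1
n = 1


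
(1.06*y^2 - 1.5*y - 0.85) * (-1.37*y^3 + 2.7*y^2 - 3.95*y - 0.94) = -1.4522*y^5 + 4.917*y^4 - 7.0725*y^3 + 2.6336*y^2 + 4.7675*y + 0.799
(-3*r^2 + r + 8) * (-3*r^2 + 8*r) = 9*r^4 - 27*r^3 - 16*r^2 + 64*r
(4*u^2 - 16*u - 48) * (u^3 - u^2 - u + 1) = 4*u^5 - 20*u^4 - 36*u^3 + 68*u^2 + 32*u - 48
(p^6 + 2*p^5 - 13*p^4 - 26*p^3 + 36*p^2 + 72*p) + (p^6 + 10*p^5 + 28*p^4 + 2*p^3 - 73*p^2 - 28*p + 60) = 2*p^6 + 12*p^5 + 15*p^4 - 24*p^3 - 37*p^2 + 44*p + 60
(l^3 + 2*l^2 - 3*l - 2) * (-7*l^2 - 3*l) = -7*l^5 - 17*l^4 + 15*l^3 + 23*l^2 + 6*l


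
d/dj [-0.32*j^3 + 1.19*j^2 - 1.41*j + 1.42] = -0.96*j^2 + 2.38*j - 1.41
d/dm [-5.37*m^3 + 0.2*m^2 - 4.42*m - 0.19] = -16.11*m^2 + 0.4*m - 4.42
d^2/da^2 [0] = 0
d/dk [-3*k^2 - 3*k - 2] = -6*k - 3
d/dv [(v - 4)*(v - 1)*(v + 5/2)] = 3*v^2 - 5*v - 17/2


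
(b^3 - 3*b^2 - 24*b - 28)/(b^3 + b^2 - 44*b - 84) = (b + 2)/(b + 6)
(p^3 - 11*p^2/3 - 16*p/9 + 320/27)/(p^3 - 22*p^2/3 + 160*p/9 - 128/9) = (p + 5/3)/(p - 2)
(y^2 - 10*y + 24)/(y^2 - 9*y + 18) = (y - 4)/(y - 3)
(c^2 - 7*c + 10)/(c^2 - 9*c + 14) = (c - 5)/(c - 7)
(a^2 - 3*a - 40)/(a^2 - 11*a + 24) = (a + 5)/(a - 3)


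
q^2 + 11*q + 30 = (q + 5)*(q + 6)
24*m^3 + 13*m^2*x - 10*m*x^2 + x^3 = (-8*m + x)*(-3*m + x)*(m + x)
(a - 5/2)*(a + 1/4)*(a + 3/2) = a^3 - 3*a^2/4 - 4*a - 15/16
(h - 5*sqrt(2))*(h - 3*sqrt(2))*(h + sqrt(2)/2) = h^3 - 15*sqrt(2)*h^2/2 + 22*h + 15*sqrt(2)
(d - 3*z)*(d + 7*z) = d^2 + 4*d*z - 21*z^2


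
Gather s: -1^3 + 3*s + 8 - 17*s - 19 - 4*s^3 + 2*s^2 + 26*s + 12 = -4*s^3 + 2*s^2 + 12*s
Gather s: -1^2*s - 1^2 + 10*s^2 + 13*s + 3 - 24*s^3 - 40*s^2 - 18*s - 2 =-24*s^3 - 30*s^2 - 6*s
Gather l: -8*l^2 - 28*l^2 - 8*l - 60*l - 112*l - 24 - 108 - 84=-36*l^2 - 180*l - 216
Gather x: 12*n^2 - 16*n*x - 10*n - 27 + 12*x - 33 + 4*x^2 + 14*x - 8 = 12*n^2 - 10*n + 4*x^2 + x*(26 - 16*n) - 68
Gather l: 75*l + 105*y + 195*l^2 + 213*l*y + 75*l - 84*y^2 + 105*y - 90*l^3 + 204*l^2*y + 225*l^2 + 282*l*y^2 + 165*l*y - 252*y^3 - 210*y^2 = -90*l^3 + l^2*(204*y + 420) + l*(282*y^2 + 378*y + 150) - 252*y^3 - 294*y^2 + 210*y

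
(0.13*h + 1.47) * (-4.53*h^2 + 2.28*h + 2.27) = -0.5889*h^3 - 6.3627*h^2 + 3.6467*h + 3.3369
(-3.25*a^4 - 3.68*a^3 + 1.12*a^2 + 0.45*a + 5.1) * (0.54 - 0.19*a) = 0.6175*a^5 - 1.0558*a^4 - 2.2*a^3 + 0.5193*a^2 - 0.726*a + 2.754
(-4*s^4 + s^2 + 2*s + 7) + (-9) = -4*s^4 + s^2 + 2*s - 2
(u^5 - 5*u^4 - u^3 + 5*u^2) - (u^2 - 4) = u^5 - 5*u^4 - u^3 + 4*u^2 + 4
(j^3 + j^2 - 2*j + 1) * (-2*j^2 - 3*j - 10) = -2*j^5 - 5*j^4 - 9*j^3 - 6*j^2 + 17*j - 10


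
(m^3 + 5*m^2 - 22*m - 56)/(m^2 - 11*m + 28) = (m^2 + 9*m + 14)/(m - 7)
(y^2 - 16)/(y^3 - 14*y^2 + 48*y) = (y^2 - 16)/(y*(y^2 - 14*y + 48))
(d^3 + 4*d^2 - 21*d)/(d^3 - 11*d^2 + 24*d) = (d + 7)/(d - 8)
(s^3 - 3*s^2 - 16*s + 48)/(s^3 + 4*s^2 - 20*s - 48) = (s^2 + s - 12)/(s^2 + 8*s + 12)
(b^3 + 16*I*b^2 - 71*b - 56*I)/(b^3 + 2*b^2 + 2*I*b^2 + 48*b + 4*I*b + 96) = (b^2 + 8*I*b - 7)/(b^2 + b*(2 - 6*I) - 12*I)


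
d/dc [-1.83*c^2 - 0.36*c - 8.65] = -3.66*c - 0.36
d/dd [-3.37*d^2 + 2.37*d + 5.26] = 2.37 - 6.74*d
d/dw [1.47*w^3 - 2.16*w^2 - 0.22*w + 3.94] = 4.41*w^2 - 4.32*w - 0.22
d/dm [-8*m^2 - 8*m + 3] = -16*m - 8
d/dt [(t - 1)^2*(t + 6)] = (t - 1)*(3*t + 11)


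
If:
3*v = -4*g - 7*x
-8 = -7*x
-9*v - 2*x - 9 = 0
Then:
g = -89/84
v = -79/63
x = 8/7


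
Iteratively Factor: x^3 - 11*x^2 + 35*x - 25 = (x - 5)*(x^2 - 6*x + 5) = (x - 5)*(x - 1)*(x - 5)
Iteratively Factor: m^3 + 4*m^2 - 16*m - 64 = (m + 4)*(m^2 - 16) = (m - 4)*(m + 4)*(m + 4)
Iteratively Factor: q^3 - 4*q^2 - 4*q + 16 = (q + 2)*(q^2 - 6*q + 8) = (q - 4)*(q + 2)*(q - 2)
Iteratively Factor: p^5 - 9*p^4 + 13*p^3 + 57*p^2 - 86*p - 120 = (p + 2)*(p^4 - 11*p^3 + 35*p^2 - 13*p - 60) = (p - 5)*(p + 2)*(p^3 - 6*p^2 + 5*p + 12) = (p - 5)*(p + 1)*(p + 2)*(p^2 - 7*p + 12) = (p - 5)*(p - 4)*(p + 1)*(p + 2)*(p - 3)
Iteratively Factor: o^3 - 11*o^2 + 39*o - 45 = (o - 3)*(o^2 - 8*o + 15) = (o - 3)^2*(o - 5)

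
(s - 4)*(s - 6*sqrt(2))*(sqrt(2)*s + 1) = sqrt(2)*s^3 - 11*s^2 - 4*sqrt(2)*s^2 - 6*sqrt(2)*s + 44*s + 24*sqrt(2)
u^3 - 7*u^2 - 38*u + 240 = (u - 8)*(u - 5)*(u + 6)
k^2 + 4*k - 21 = (k - 3)*(k + 7)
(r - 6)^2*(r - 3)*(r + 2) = r^4 - 13*r^3 + 42*r^2 + 36*r - 216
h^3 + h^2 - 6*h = h*(h - 2)*(h + 3)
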